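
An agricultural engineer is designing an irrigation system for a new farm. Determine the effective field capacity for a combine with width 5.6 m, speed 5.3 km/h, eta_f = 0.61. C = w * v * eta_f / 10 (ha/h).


C = w * v * eta_f / 10
  = 5.6 * 5.3 * 0.61 / 10
  = 18.10 / 10
  = 1.81 ha/h


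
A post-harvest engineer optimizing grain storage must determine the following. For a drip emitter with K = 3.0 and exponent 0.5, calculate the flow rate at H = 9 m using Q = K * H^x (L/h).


Q = K * H^x
  = 3.0 * 9^0.5
  = 3.0 * 3
  = 9 L/h


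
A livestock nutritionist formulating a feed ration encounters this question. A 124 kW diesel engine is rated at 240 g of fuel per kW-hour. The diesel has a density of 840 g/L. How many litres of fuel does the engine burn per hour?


FC = P * BSFC / rho_fuel
   = 124 * 240 / 840
   = 29760 / 840
   = 35.43 L/h


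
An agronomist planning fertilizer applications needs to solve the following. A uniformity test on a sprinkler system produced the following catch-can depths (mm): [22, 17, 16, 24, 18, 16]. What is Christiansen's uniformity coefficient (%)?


xbar = 113 / 6 = 18.833
sum|xi - xbar| = 16.667
CU = 100 * (1 - 16.667 / (6 * 18.833))
   = 100 * (1 - 0.1475)
   = 85.25%


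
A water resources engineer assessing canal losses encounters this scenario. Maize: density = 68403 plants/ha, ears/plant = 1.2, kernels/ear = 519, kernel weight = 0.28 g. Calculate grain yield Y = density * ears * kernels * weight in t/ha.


Y = density * ears * kernels * kw
  = 68403 * 1.2 * 519 * 0.28 g/ha
  = 11928388.75 g/ha
  = 11928.39 kg/ha = 11.93 t/ha


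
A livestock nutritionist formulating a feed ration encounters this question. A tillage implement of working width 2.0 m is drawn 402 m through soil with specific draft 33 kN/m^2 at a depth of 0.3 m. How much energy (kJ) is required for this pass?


E = k * d * w * L
  = 33 * 0.3 * 2.0 * 402
  = 7959.60 kJ


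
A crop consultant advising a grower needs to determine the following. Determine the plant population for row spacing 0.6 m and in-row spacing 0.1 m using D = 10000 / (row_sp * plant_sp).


D = 10000 / (row_sp * plant_sp)
  = 10000 / (0.6 * 0.1)
  = 10000 / 0.0600
  = 166666.67 plants/ha


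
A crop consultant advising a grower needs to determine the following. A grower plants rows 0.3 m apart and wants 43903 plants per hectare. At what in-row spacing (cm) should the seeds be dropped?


spacing = 10000 / (row_sp * density)
        = 10000 / (0.3 * 43903)
        = 10000 / 13170.90
        = 0.75925 m = 75.92 cm


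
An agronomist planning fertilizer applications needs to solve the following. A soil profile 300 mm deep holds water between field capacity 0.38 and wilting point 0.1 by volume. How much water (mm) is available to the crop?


AW = (FC - WP) * D
   = (0.38 - 0.1) * 300
   = 0.28 * 300
   = 84 mm


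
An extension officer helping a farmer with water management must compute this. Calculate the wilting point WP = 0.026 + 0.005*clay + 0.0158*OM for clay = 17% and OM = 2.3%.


WP = 0.026 + 0.005*17 + 0.0158*2.3
   = 0.026 + 0.0850 + 0.0363
   = 0.1473


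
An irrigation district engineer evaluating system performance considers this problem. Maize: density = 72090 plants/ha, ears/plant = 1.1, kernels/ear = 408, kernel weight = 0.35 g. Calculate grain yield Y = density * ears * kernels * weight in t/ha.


Y = density * ears * kernels * kw
  = 72090 * 1.1 * 408 * 0.35 g/ha
  = 11323897.20 g/ha
  = 11323.90 kg/ha = 11.32 t/ha


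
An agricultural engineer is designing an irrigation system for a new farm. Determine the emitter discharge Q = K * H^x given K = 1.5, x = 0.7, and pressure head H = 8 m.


Q = K * H^x
  = 1.5 * 8^0.7
  = 1.5 * 4.2871
  = 6.43 L/h


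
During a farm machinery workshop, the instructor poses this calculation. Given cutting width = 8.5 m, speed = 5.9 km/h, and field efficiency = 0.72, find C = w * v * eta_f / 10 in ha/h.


C = w * v * eta_f / 10
  = 8.5 * 5.9 * 0.72 / 10
  = 36.11 / 10
  = 3.61 ha/h


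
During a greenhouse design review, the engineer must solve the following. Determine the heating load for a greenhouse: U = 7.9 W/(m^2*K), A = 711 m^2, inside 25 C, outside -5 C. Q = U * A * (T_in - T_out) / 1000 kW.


dT = 25 - (-5) = 30 K
Q = U * A * dT
  = 7.9 * 711 * 30
  = 168507 W = 168.51 kW


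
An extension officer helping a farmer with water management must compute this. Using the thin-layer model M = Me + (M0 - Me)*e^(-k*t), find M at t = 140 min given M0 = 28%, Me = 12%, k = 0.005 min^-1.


M = Me + (M0 - Me) * e^(-k*t)
  = 12 + (28 - 12) * e^(-0.005*140)
  = 12 + 16 * e^(-0.700)
  = 12 + 16 * 0.49659
  = 12 + 7.9454
  = 19.95%


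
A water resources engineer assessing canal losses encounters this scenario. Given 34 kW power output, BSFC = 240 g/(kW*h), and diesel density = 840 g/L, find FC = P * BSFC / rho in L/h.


FC = P * BSFC / rho_fuel
   = 34 * 240 / 840
   = 8160 / 840
   = 9.71 L/h


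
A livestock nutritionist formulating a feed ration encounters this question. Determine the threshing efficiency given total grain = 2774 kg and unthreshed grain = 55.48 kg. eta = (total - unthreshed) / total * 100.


eta = (total - unthreshed) / total * 100
    = (2774 - 55.48) / 2774 * 100
    = 2718.52 / 2774 * 100
    = 98%


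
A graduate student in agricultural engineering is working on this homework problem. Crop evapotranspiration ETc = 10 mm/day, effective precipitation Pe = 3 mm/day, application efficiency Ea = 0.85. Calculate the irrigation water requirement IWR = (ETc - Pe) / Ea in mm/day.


IWR = (ETc - Pe) / Ea
    = (10 - 3) / 0.85
    = 7 / 0.85
    = 8.24 mm/day


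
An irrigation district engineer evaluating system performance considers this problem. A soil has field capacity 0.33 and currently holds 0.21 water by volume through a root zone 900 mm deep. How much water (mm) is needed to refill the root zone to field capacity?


SMD = (FC - theta) * D
    = (0.33 - 0.21) * 900
    = 0.120 * 900
    = 108 mm


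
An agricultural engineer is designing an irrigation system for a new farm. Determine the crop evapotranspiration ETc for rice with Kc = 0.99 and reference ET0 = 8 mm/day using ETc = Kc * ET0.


ETc = Kc * ET0
    = 0.99 * 8
    = 7.92 mm/day


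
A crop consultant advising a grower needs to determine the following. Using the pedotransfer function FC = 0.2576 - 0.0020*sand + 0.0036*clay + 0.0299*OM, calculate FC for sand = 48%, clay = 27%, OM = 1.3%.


FC = 0.2576 - 0.0020*48 + 0.0036*27 + 0.0299*1.3
   = 0.2576 - 0.0960 + 0.0972 + 0.0389
   = 0.2977


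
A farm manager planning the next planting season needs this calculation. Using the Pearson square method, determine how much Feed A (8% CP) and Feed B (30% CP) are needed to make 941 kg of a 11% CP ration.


parts_A = CP_b - target = 30 - 11 = 19
parts_B = target - CP_a = 11 - 8 = 3
total_parts = 19 + 3 = 22
Feed A = 941 * 19 / 22 = 812.68 kg
Feed B = 941 * 3 / 22 = 128.32 kg

812.68 kg


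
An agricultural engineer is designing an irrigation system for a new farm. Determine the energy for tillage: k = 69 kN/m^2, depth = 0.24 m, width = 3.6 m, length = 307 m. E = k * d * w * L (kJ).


E = k * d * w * L
  = 69 * 0.24 * 3.6 * 307
  = 18302.11 kJ


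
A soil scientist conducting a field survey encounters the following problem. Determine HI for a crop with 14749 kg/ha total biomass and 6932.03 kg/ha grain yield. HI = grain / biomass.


HI = grain_yield / biomass
   = 6932.03 / 14749
   = 0.47


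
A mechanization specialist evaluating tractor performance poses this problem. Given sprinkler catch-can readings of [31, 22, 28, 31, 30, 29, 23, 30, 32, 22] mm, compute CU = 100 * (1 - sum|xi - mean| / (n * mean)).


xbar = 278 / 10 = 27.800
sum|xi - xbar| = 32.800
CU = 100 * (1 - 32.800 / (10 * 27.800))
   = 100 * (1 - 0.1180)
   = 88.20%


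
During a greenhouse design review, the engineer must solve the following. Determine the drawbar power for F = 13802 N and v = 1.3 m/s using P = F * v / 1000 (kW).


P = F * v / 1000
  = 13802 * 1.3 / 1000
  = 17942.60 / 1000
  = 17.94 kW


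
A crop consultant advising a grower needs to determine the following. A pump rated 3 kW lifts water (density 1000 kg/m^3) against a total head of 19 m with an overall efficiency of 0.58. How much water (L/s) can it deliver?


Q = (P * 1000 * eta) / (rho * g * H)
  = (3 * 1000 * 0.58) / (1000 * 9.81 * 19)
  = 1740 / 186390
  = 0.00934 m^3/s = 9.34 L/s


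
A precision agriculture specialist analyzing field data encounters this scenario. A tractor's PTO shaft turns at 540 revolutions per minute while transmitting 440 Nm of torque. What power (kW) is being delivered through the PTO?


P = 2*pi*n*T / 60000
  = 2*pi * 540 * 440 / 60000
  = 1492884.83 / 60000
  = 24.88 kW


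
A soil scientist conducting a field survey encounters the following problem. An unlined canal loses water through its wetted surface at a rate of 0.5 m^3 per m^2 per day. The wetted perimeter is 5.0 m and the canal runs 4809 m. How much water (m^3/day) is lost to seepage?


S = C * P * L
  = 0.5 * 5.0 * 4809
  = 12022.50 m^3/day


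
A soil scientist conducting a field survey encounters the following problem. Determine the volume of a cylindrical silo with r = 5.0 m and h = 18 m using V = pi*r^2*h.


V = pi * r^2 * h
  = pi * 5.0^2 * 18
  = pi * 25 * 18
  = 1413.72 m^3


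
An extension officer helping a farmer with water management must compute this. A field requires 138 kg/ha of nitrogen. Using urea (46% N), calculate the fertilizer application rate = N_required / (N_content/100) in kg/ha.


Rate = N_required / (N_content / 100)
     = 138 / (46 / 100)
     = 138 / 0.46
     = 300 kg/ha


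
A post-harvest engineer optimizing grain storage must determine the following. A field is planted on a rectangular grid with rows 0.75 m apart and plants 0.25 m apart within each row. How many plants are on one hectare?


D = 10000 / (row_sp * plant_sp)
  = 10000 / (0.75 * 0.25)
  = 10000 / 0.1875
  = 53333.33 plants/ha


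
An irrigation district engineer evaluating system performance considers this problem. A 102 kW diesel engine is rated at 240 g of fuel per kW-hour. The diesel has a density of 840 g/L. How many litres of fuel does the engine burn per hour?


FC = P * BSFC / rho_fuel
   = 102 * 240 / 840
   = 24480 / 840
   = 29.14 L/h


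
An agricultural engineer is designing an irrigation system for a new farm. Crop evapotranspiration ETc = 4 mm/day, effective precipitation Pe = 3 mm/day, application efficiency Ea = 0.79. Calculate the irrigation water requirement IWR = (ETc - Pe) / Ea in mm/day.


IWR = (ETc - Pe) / Ea
    = (4 - 3) / 0.79
    = 1 / 0.79
    = 1.27 mm/day


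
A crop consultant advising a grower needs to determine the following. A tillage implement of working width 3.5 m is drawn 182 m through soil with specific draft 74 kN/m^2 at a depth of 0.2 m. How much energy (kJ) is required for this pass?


E = k * d * w * L
  = 74 * 0.2 * 3.5 * 182
  = 9427.60 kJ


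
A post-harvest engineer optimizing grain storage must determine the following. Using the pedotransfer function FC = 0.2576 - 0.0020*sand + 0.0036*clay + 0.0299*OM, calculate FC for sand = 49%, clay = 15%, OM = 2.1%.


FC = 0.2576 - 0.0020*49 + 0.0036*15 + 0.0299*2.1
   = 0.2576 - 0.0980 + 0.0540 + 0.0628
   = 0.2764


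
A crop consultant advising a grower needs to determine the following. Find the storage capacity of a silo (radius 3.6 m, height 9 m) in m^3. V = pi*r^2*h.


V = pi * r^2 * h
  = pi * 3.6^2 * 9
  = pi * 12.96 * 9
  = 366.44 m^3


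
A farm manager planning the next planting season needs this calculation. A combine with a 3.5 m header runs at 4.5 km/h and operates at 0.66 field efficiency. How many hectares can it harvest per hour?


C = w * v * eta_f / 10
  = 3.5 * 4.5 * 0.66 / 10
  = 10.40 / 10
  = 1.04 ha/h


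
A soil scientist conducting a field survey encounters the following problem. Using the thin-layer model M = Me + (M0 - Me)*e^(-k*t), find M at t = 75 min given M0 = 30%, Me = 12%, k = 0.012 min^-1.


M = Me + (M0 - Me) * e^(-k*t)
  = 12 + (30 - 12) * e^(-0.012*75)
  = 12 + 18 * e^(-0.900)
  = 12 + 18 * 0.40657
  = 12 + 7.3183
  = 19.32%


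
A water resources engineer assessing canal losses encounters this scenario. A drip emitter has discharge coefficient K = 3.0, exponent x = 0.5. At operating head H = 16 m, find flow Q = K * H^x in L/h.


Q = K * H^x
  = 3.0 * 16^0.5
  = 3.0 * 4
  = 12 L/h


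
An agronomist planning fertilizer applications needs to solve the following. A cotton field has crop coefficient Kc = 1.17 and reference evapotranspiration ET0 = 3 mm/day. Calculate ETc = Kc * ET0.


ETc = Kc * ET0
    = 1.17 * 3
    = 3.51 mm/day


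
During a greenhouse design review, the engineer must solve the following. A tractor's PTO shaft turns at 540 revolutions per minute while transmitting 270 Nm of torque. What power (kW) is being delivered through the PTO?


P = 2*pi*n*T / 60000
  = 2*pi * 540 * 270 / 60000
  = 916088.42 / 60000
  = 15.27 kW


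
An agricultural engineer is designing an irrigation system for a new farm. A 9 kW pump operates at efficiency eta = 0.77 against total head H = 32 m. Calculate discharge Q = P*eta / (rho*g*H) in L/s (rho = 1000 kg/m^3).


Q = (P * 1000 * eta) / (rho * g * H)
  = (9 * 1000 * 0.77) / (1000 * 9.81 * 32)
  = 6930 / 313920
  = 0.02208 m^3/s = 22.08 L/s


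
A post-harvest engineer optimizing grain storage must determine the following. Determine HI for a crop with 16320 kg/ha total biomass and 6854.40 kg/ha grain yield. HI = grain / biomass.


HI = grain_yield / biomass
   = 6854.40 / 16320
   = 0.42


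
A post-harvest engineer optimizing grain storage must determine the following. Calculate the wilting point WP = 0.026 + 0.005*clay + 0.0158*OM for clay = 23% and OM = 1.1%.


WP = 0.026 + 0.005*23 + 0.0158*1.1
   = 0.026 + 0.1150 + 0.0174
   = 0.1584


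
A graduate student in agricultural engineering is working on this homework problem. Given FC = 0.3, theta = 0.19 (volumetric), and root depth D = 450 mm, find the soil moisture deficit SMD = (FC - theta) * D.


SMD = (FC - theta) * D
    = (0.3 - 0.19) * 450
    = 0.110 * 450
    = 49.50 mm


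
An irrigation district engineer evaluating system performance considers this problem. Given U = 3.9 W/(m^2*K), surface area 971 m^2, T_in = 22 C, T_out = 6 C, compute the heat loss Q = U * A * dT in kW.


dT = 22 - (6) = 16 K
Q = U * A * dT
  = 3.9 * 971 * 16
  = 60590.40 W = 60.59 kW


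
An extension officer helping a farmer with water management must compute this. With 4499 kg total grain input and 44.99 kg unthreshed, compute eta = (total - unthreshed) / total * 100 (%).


eta = (total - unthreshed) / total * 100
    = (4499 - 44.99) / 4499 * 100
    = 4454.01 / 4499 * 100
    = 99%


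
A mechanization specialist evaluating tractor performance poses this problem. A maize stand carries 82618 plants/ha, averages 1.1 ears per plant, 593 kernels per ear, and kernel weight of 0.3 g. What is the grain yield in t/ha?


Y = density * ears * kernels * kw
  = 82618 * 1.1 * 593 * 0.3 g/ha
  = 16167516.42 g/ha
  = 16167.52 kg/ha = 16.17 t/ha


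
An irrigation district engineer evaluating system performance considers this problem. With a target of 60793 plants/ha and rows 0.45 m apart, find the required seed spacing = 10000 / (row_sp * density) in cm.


spacing = 10000 / (row_sp * density)
        = 10000 / (0.45 * 60793)
        = 10000 / 27356.85
        = 0.36554 m = 36.55 cm


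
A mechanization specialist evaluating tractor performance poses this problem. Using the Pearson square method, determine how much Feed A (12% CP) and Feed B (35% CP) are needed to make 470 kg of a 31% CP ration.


parts_A = CP_b - target = 35 - 31 = 4
parts_B = target - CP_a = 31 - 12 = 19
total_parts = 4 + 19 = 23
Feed A = 470 * 4 / 23 = 81.74 kg
Feed B = 470 * 19 / 23 = 388.26 kg

81.74 kg


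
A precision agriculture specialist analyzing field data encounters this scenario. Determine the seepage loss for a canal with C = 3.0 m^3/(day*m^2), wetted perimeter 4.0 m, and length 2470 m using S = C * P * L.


S = C * P * L
  = 3.0 * 4.0 * 2470
  = 29640 m^3/day


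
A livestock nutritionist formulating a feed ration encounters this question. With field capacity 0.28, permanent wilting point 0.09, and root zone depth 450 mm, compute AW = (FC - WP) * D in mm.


AW = (FC - WP) * D
   = (0.28 - 0.09) * 450
   = 0.19 * 450
   = 85.50 mm


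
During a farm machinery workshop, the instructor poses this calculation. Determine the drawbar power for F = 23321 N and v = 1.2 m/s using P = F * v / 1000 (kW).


P = F * v / 1000
  = 23321 * 1.2 / 1000
  = 27985.20 / 1000
  = 27.99 kW


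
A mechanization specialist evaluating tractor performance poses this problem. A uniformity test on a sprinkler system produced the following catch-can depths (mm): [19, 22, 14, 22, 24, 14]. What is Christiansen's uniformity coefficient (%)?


xbar = 115 / 6 = 19.167
sum|xi - xbar| = 21
CU = 100 * (1 - 21 / (6 * 19.167))
   = 100 * (1 - 0.1826)
   = 81.74%


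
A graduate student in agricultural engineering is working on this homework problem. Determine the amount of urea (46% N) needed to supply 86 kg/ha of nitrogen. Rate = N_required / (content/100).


Rate = N_required / (N_content / 100)
     = 86 / (46 / 100)
     = 86 / 0.46
     = 186.96 kg/ha


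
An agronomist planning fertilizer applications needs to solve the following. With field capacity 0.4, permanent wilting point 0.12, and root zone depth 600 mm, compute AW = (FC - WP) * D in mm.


AW = (FC - WP) * D
   = (0.4 - 0.12) * 600
   = 0.28 * 600
   = 168 mm


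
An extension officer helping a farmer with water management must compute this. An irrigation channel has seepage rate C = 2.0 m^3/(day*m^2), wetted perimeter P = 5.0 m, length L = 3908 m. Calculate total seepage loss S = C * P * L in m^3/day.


S = C * P * L
  = 2.0 * 5.0 * 3908
  = 39080 m^3/day


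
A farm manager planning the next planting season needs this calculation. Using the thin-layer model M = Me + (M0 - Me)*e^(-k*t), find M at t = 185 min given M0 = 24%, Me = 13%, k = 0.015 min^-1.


M = Me + (M0 - Me) * e^(-k*t)
  = 13 + (24 - 13) * e^(-0.015*185)
  = 13 + 11 * e^(-2.775)
  = 13 + 11 * 0.06235
  = 13 + 0.6858
  = 13.69%


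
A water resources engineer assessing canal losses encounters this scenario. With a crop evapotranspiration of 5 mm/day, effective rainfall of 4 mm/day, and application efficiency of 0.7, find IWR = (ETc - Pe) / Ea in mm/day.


IWR = (ETc - Pe) / Ea
    = (5 - 4) / 0.7
    = 1 / 0.7
    = 1.43 mm/day


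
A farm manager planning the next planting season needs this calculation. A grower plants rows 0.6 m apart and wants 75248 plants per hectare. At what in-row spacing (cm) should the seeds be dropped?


spacing = 10000 / (row_sp * density)
        = 10000 / (0.6 * 75248)
        = 10000 / 45148.80
        = 0.22149 m = 22.15 cm


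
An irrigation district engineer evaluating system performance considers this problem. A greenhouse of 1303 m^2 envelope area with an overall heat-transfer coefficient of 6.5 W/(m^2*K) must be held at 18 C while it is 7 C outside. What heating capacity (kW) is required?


dT = 18 - (7) = 11 K
Q = U * A * dT
  = 6.5 * 1303 * 11
  = 93164.50 W = 93.16 kW


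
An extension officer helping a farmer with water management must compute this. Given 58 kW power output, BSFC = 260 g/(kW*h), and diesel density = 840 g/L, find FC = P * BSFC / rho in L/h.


FC = P * BSFC / rho_fuel
   = 58 * 260 / 840
   = 15080 / 840
   = 17.95 L/h


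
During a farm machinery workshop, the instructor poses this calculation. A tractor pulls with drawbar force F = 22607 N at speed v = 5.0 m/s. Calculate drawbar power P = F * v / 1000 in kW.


P = F * v / 1000
  = 22607 * 5.0 / 1000
  = 113035 / 1000
  = 113.04 kW


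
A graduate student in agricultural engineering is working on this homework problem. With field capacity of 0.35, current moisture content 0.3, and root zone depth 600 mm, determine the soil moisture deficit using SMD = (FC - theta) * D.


SMD = (FC - theta) * D
    = (0.35 - 0.3) * 600
    = 0.050 * 600
    = 30 mm


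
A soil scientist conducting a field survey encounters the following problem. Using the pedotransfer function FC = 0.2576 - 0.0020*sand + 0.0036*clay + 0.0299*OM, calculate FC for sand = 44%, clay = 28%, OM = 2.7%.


FC = 0.2576 - 0.0020*44 + 0.0036*28 + 0.0299*2.7
   = 0.2576 - 0.0880 + 0.1008 + 0.0807
   = 0.3511


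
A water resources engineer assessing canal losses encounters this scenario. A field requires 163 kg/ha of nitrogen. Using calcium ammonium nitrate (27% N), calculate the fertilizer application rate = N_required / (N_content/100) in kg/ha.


Rate = N_required / (N_content / 100)
     = 163 / (27 / 100)
     = 163 / 0.27
     = 603.70 kg/ha


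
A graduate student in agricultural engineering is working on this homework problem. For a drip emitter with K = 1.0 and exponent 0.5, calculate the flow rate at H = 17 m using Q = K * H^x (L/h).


Q = K * H^x
  = 1.0 * 17^0.5
  = 1.0 * 4.1231
  = 4.12 L/h


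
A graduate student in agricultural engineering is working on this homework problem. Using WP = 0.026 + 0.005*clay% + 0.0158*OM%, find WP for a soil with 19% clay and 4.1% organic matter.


WP = 0.026 + 0.005*19 + 0.0158*4.1
   = 0.026 + 0.0950 + 0.0648
   = 0.1858


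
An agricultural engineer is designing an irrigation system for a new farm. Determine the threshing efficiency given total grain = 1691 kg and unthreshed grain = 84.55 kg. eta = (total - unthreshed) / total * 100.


eta = (total - unthreshed) / total * 100
    = (1691 - 84.55) / 1691 * 100
    = 1606.45 / 1691 * 100
    = 95%


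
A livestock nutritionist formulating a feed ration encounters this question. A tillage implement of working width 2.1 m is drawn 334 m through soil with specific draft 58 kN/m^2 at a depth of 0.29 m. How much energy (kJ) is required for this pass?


E = k * d * w * L
  = 58 * 0.29 * 2.1 * 334
  = 11797.55 kJ


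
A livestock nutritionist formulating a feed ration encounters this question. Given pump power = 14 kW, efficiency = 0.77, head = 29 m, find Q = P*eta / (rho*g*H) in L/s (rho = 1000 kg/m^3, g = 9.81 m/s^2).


Q = (P * 1000 * eta) / (rho * g * H)
  = (14 * 1000 * 0.77) / (1000 * 9.81 * 29)
  = 10780 / 284490
  = 0.03789 m^3/s = 37.89 L/s


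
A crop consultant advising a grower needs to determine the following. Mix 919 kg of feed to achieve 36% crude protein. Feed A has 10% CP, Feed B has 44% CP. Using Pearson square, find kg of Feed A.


parts_A = CP_b - target = 44 - 36 = 8
parts_B = target - CP_a = 36 - 10 = 26
total_parts = 8 + 26 = 34
Feed A = 919 * 8 / 34 = 216.24 kg
Feed B = 919 * 26 / 34 = 702.76 kg

216.24 kg


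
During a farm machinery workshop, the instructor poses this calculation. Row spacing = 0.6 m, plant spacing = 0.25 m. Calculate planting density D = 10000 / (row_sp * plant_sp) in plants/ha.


D = 10000 / (row_sp * plant_sp)
  = 10000 / (0.6 * 0.25)
  = 10000 / 0.1500
  = 66666.67 plants/ha


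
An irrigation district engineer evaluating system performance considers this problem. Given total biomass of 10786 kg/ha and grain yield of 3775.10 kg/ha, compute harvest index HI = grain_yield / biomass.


HI = grain_yield / biomass
   = 3775.10 / 10786
   = 0.35


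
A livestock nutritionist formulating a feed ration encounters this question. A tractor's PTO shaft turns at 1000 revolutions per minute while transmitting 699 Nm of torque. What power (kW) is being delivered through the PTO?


P = 2*pi*n*T / 60000
  = 2*pi * 1000 * 699 / 60000
  = 4391946.53 / 60000
  = 73.20 kW


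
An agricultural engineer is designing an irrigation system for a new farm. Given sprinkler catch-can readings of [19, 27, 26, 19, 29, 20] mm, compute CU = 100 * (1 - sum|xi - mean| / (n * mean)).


xbar = 140 / 6 = 23.333
sum|xi - xbar| = 24
CU = 100 * (1 - 24 / (6 * 23.333))
   = 100 * (1 - 0.1714)
   = 82.86%


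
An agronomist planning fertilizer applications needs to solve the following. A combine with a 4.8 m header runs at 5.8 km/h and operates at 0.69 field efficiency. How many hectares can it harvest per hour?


C = w * v * eta_f / 10
  = 4.8 * 5.8 * 0.69 / 10
  = 19.21 / 10
  = 1.92 ha/h


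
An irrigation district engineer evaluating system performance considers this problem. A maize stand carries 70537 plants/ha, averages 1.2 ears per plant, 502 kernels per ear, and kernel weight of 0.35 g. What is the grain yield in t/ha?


Y = density * ears * kernels * kw
  = 70537 * 1.2 * 502 * 0.35 g/ha
  = 14872021.08 g/ha
  = 14872.02 kg/ha = 14.87 t/ha


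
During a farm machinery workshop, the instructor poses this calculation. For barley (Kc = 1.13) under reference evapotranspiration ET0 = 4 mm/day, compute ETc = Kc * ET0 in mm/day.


ETc = Kc * ET0
    = 1.13 * 4
    = 4.52 mm/day


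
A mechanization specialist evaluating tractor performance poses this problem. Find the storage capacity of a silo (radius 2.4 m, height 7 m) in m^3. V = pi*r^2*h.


V = pi * r^2 * h
  = pi * 2.4^2 * 7
  = pi * 5.76 * 7
  = 126.67 m^3


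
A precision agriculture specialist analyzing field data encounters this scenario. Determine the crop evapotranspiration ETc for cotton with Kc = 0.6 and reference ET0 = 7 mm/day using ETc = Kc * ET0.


ETc = Kc * ET0
    = 0.6 * 7
    = 4.20 mm/day


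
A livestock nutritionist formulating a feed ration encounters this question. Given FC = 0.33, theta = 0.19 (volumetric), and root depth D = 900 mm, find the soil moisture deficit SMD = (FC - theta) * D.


SMD = (FC - theta) * D
    = (0.33 - 0.19) * 900
    = 0.140 * 900
    = 126 mm


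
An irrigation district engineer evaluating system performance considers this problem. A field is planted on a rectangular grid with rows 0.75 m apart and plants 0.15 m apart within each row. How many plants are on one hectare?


D = 10000 / (row_sp * plant_sp)
  = 10000 / (0.75 * 0.15)
  = 10000 / 0.1125
  = 88888.89 plants/ha


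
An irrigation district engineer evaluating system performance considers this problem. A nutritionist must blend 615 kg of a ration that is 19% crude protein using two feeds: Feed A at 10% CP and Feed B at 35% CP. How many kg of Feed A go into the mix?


parts_A = CP_b - target = 35 - 19 = 16
parts_B = target - CP_a = 19 - 10 = 9
total_parts = 16 + 9 = 25
Feed A = 615 * 16 / 25 = 393.60 kg
Feed B = 615 * 9 / 25 = 221.40 kg

393.60 kg


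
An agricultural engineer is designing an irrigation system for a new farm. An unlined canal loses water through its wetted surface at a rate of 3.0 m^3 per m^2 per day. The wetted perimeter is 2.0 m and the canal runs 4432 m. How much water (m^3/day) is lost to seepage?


S = C * P * L
  = 3.0 * 2.0 * 4432
  = 26592 m^3/day


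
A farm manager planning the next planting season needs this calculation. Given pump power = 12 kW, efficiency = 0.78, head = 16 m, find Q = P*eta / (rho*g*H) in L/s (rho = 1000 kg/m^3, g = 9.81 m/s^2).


Q = (P * 1000 * eta) / (rho * g * H)
  = (12 * 1000 * 0.78) / (1000 * 9.81 * 16)
  = 9360 / 156960
  = 0.05963 m^3/s = 59.63 L/s


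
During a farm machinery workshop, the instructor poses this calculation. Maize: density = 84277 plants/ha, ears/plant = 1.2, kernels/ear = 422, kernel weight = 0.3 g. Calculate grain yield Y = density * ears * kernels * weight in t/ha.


Y = density * ears * kernels * kw
  = 84277 * 1.2 * 422 * 0.3 g/ha
  = 12803361.84 g/ha
  = 12803.36 kg/ha = 12.80 t/ha


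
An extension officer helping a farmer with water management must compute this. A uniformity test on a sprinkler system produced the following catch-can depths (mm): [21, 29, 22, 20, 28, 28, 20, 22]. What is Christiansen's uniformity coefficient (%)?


xbar = 190 / 8 = 23.750
sum|xi - xbar| = 27.500
CU = 100 * (1 - 27.500 / (8 * 23.750))
   = 100 * (1 - 0.1447)
   = 85.53%


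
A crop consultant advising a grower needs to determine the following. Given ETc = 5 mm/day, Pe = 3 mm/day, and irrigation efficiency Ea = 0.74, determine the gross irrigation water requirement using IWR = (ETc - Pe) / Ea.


IWR = (ETc - Pe) / Ea
    = (5 - 3) / 0.74
    = 2 / 0.74
    = 2.70 mm/day


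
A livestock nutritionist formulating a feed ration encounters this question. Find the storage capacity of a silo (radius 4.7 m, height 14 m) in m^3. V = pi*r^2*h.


V = pi * r^2 * h
  = pi * 4.7^2 * 14
  = pi * 22.09 * 14
  = 971.57 m^3


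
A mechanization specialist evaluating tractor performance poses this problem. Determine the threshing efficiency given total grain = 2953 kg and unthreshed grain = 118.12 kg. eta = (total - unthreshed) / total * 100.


eta = (total - unthreshed) / total * 100
    = (2953 - 118.12) / 2953 * 100
    = 2834.88 / 2953 * 100
    = 96%


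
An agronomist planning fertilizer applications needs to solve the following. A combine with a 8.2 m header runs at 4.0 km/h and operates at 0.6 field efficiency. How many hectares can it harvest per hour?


C = w * v * eta_f / 10
  = 8.2 * 4.0 * 0.6 / 10
  = 19.68 / 10
  = 1.97 ha/h


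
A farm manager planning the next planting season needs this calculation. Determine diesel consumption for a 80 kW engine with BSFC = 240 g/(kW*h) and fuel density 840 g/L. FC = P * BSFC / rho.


FC = P * BSFC / rho_fuel
   = 80 * 240 / 840
   = 19200 / 840
   = 22.86 L/h


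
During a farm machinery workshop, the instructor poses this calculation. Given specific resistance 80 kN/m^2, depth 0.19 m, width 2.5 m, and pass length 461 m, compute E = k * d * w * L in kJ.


E = k * d * w * L
  = 80 * 0.19 * 2.5 * 461
  = 17518 kJ


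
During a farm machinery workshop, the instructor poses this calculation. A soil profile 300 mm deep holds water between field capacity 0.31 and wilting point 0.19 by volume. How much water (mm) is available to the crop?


AW = (FC - WP) * D
   = (0.31 - 0.19) * 300
   = 0.12 * 300
   = 36 mm


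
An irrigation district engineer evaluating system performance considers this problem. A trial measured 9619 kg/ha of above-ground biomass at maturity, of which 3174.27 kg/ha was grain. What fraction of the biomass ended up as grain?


HI = grain_yield / biomass
   = 3174.27 / 9619
   = 0.33


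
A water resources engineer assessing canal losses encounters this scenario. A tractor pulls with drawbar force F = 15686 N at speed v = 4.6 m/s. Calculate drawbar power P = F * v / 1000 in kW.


P = F * v / 1000
  = 15686 * 4.6 / 1000
  = 72155.60 / 1000
  = 72.16 kW


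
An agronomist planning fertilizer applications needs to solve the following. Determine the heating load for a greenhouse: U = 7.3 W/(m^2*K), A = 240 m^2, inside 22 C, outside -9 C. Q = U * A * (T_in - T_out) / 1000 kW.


dT = 22 - (-9) = 31 K
Q = U * A * dT
  = 7.3 * 240 * 31
  = 54312 W = 54.31 kW


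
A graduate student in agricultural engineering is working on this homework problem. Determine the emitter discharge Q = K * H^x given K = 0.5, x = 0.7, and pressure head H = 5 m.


Q = K * H^x
  = 0.5 * 5^0.7
  = 0.5 * 3.0852
  = 1.54 L/h


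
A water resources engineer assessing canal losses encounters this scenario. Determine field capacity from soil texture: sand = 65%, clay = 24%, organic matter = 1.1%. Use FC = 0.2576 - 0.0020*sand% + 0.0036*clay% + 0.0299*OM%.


FC = 0.2576 - 0.0020*65 + 0.0036*24 + 0.0299*1.1
   = 0.2576 - 0.1300 + 0.0864 + 0.0329
   = 0.2469


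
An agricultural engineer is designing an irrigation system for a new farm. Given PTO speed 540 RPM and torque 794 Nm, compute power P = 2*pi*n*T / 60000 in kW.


P = 2*pi*n*T / 60000
  = 2*pi * 540 * 794 / 60000
  = 2693978.53 / 60000
  = 44.90 kW


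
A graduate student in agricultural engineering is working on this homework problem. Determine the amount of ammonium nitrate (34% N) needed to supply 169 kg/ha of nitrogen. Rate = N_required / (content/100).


Rate = N_required / (N_content / 100)
     = 169 / (34 / 100)
     = 169 / 0.34
     = 497.06 kg/ha


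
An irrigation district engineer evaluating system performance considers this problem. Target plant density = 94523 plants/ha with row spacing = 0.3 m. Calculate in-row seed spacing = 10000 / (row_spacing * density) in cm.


spacing = 10000 / (row_sp * density)
        = 10000 / (0.3 * 94523)
        = 10000 / 28356.90
        = 0.35265 m = 35.26 cm


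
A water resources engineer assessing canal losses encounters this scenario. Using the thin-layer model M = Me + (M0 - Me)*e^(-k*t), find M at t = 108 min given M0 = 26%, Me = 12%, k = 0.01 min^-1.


M = Me + (M0 - Me) * e^(-k*t)
  = 12 + (26 - 12) * e^(-0.01*108)
  = 12 + 14 * e^(-1.080)
  = 12 + 14 * 0.33960
  = 12 + 4.7543
  = 16.75%


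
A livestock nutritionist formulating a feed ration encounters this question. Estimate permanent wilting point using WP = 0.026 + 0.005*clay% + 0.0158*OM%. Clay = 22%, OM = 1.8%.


WP = 0.026 + 0.005*22 + 0.0158*1.8
   = 0.026 + 0.1100 + 0.0284
   = 0.1644


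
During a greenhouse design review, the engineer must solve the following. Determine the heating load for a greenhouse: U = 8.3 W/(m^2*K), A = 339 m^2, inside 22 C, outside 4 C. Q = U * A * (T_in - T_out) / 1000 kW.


dT = 22 - (4) = 18 K
Q = U * A * dT
  = 8.3 * 339 * 18
  = 50646.60 W = 50.65 kW


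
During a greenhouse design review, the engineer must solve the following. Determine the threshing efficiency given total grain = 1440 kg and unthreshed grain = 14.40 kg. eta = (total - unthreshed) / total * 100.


eta = (total - unthreshed) / total * 100
    = (1440 - 14.40) / 1440 * 100
    = 1425.60 / 1440 * 100
    = 99%


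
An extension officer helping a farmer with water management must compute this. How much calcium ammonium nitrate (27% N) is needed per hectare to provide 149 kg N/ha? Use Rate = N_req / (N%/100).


Rate = N_required / (N_content / 100)
     = 149 / (27 / 100)
     = 149 / 0.27
     = 551.85 kg/ha


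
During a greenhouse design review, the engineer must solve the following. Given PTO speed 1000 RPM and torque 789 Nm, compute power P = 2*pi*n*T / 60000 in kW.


P = 2*pi*n*T / 60000
  = 2*pi * 1000 * 789 / 60000
  = 4957433.21 / 60000
  = 82.62 kW


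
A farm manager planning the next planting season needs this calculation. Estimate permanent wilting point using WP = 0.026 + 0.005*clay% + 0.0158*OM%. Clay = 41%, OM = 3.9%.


WP = 0.026 + 0.005*41 + 0.0158*3.9
   = 0.026 + 0.2050 + 0.0616
   = 0.2926


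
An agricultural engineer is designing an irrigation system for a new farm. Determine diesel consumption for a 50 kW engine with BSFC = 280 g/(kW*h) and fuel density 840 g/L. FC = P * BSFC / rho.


FC = P * BSFC / rho_fuel
   = 50 * 280 / 840
   = 14000 / 840
   = 16.67 L/h


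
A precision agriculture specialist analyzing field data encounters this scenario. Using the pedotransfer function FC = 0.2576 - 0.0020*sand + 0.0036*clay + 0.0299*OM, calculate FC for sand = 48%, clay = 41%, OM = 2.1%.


FC = 0.2576 - 0.0020*48 + 0.0036*41 + 0.0299*2.1
   = 0.2576 - 0.0960 + 0.1476 + 0.0628
   = 0.3720


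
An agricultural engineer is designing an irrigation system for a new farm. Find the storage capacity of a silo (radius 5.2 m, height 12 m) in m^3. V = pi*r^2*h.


V = pi * r^2 * h
  = pi * 5.2^2 * 12
  = pi * 27.04 * 12
  = 1019.38 m^3


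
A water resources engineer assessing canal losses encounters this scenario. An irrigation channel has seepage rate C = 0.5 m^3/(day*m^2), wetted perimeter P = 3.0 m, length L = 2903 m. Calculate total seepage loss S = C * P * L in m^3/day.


S = C * P * L
  = 0.5 * 3.0 * 2903
  = 4354.50 m^3/day


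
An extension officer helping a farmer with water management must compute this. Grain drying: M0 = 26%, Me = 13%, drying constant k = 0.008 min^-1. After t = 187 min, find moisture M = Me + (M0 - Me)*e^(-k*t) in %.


M = Me + (M0 - Me) * e^(-k*t)
  = 13 + (26 - 13) * e^(-0.008*187)
  = 13 + 13 * e^(-1.496)
  = 13 + 13 * 0.22402
  = 13 + 2.9123
  = 15.91%


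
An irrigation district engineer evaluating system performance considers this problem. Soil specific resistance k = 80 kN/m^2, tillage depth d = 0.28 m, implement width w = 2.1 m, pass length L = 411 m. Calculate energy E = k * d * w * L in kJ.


E = k * d * w * L
  = 80 * 0.28 * 2.1 * 411
  = 19333.44 kJ


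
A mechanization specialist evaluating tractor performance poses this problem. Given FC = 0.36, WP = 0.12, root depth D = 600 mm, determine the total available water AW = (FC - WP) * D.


AW = (FC - WP) * D
   = (0.36 - 0.12) * 600
   = 0.24 * 600
   = 144 mm


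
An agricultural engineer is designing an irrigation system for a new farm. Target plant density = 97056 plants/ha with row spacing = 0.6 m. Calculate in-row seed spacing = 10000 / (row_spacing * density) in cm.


spacing = 10000 / (row_sp * density)
        = 10000 / (0.6 * 97056)
        = 10000 / 58233.60
        = 0.17172 m = 17.17 cm


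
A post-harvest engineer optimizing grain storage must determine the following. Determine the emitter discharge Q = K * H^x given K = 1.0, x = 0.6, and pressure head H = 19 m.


Q = K * H^x
  = 1.0 * 19^0.6
  = 1.0 * 5.8513
  = 5.85 L/h


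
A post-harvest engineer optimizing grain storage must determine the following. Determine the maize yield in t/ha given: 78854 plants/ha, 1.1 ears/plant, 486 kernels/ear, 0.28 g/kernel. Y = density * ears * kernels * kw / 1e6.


Y = density * ears * kernels * kw
  = 78854 * 1.1 * 486 * 0.28 g/ha
  = 11803497.55 g/ha
  = 11803.50 kg/ha = 11.80 t/ha


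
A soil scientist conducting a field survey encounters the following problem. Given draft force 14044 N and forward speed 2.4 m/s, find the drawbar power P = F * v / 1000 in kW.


P = F * v / 1000
  = 14044 * 2.4 / 1000
  = 33705.60 / 1000
  = 33.71 kW


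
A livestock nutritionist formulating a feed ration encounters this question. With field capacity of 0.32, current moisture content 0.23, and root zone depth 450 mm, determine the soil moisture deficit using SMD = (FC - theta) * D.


SMD = (FC - theta) * D
    = (0.32 - 0.23) * 450
    = 0.090 * 450
    = 40.50 mm


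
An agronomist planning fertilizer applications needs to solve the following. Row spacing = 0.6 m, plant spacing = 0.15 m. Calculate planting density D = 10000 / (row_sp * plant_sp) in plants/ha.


D = 10000 / (row_sp * plant_sp)
  = 10000 / (0.6 * 0.15)
  = 10000 / 0.0900
  = 111111.11 plants/ha


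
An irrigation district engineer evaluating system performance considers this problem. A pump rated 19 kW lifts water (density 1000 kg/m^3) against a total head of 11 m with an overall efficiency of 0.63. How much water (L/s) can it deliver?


Q = (P * 1000 * eta) / (rho * g * H)
  = (19 * 1000 * 0.63) / (1000 * 9.81 * 11)
  = 11970 / 107910
  = 0.11093 m^3/s = 110.93 L/s


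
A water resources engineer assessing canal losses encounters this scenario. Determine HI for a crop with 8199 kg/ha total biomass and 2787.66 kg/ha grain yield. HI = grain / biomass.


HI = grain_yield / biomass
   = 2787.66 / 8199
   = 0.34


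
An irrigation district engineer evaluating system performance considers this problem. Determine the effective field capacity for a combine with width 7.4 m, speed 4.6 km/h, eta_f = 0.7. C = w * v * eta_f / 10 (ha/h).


C = w * v * eta_f / 10
  = 7.4 * 4.6 * 0.7 / 10
  = 23.83 / 10
  = 2.38 ha/h


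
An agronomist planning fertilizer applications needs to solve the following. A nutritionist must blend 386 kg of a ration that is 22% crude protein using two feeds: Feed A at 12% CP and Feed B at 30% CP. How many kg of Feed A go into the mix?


parts_A = CP_b - target = 30 - 22 = 8
parts_B = target - CP_a = 22 - 12 = 10
total_parts = 8 + 10 = 18
Feed A = 386 * 8 / 18 = 171.56 kg
Feed B = 386 * 10 / 18 = 214.44 kg

171.56 kg
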